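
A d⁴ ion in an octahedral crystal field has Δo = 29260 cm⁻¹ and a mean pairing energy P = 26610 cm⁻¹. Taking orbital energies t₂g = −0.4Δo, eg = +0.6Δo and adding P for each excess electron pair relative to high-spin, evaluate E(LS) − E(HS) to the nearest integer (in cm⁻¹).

-2650

High-spin: t₂g³ eg¹, CFSE = -0.6Δo = -17556 cm⁻¹.
Low-spin: t₂g⁴ eg⁰, orbital CFSE = -1.6Δo = -46816 cm⁻¹; plus 1 excess pair × P = +26610 cm⁻¹; total -20206 cm⁻¹.
The difference is -20206 − (-17556) = -2650 cm⁻¹, so low-spin lies lower.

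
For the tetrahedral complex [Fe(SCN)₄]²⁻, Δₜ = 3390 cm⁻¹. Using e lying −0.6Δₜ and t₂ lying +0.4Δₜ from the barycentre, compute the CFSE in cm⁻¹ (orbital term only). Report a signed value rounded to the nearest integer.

-2034

Each SCN⁻ contributes -1; 4 × (-1) = -4. With overall charge -2, Fe is in the +2 oxidation state.
Fe sits in group 8; removing 2 electrons leaves Fe²⁺ with 8 − 2 = 6 d electrons.
With tetrahedral geometry the complex is necessarily high-spin.
Electron filling gives e³ t₂³.
Orbital CFSE = 3(-0.6) + 3(0.4) = -0.6Δₜ = -0.6 × 3390 = -2034 cm⁻¹.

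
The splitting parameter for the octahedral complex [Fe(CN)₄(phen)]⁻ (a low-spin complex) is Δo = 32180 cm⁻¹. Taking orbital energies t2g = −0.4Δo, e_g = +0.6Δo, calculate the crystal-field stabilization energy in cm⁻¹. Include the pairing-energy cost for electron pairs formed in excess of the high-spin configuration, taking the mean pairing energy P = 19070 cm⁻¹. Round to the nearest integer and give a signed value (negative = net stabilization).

-26220

Ligand charges: 4×(-1) from CN⁻ and 1×(+0) from phen sum to -4; with overall charge -1, Fe is +3.
Group 8 minus oxidation state +3 gives a d⁵ configuration for Fe³⁺.
Configuration: t2g^5 e_g^0.
The orbital stabilization is -2.0Δo = -2.0 × 32180 = -64360 cm⁻¹.
High-spin d⁵ would be t2g^3 e_g^2 with 0 pairs; low-spin has 2, so 2 excess pairs cost +2P = +38140 cm⁻¹.
Net CFSE = -64360 + 38140 = -26220 cm⁻¹.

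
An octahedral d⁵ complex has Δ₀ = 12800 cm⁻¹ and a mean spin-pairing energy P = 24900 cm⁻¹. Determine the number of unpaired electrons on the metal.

5

With Δ₀ < P the complex is high-spin.
Configuration: t2g^3 e_g^2.
Unpaired electrons: 5.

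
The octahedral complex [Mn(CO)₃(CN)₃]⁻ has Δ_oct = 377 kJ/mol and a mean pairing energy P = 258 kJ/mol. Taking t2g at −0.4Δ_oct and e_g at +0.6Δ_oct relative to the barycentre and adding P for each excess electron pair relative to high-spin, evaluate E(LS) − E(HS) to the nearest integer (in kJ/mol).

-238

Ligand charges: 3×(+0) from CO and 3×(-1) from CN⁻ sum to -3; with overall charge -1, Mn is +2.
Mn²⁺: group 7, so d-count = 7 − 2 = 5.
High-spin: t2g^3 e_g^2, CFSE = 0.0Δ_oct = 0 kJ/mol.
Low-spin t2g^5 e_g^0 gives -2.0Δ_oct = -754 kJ/mol, but forming 2 extra pairs costs 2P = 516 kJ/mol, so E(LS) = -754 + 516 = -238 kJ/mol.
Thus E(LS) − E(HS) = -238 kJ/mol.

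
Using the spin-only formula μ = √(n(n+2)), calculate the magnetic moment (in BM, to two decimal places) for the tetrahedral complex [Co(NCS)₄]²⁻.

Each NCS⁻ contributes -1; 4 × (-1) = -4. With overall charge -2, Co is in the +2 oxidation state.
Group 9 minus oxidation state +2 gives a d⁷ configuration for Co²⁺.
Tetrahedral splitting is small, so the complex is high-spin.
Configuration: e⁴ t₂³ → 3 unpaired electrons.
μ(spin-only) = √[3(3+2)] = √15 ≈ 3.87 BM.

3.87 BM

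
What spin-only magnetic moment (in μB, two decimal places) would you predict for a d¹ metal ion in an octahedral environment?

Configuration: t2g^1 e_g^0 → 1 unpaired electron.
μ(spin-only) = √[1(1+2)] = √3 ≈ 1.73 μB.

1.73 μB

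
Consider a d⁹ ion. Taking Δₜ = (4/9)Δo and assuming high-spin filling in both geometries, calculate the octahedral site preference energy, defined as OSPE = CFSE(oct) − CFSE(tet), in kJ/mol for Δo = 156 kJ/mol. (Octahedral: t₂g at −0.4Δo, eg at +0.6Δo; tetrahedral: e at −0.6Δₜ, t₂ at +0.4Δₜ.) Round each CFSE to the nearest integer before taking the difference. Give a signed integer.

Octahedral high-spin t₂g⁶ eg³: CFSE = -0.6 × 156 = -94 kJ/mol.
Tetrahedral: e⁴ t₂⁵, CFSE = 4(−0.6) + 5(+0.4) = -0.4Δₜ = -0.4 × (4/9) × 156 = -28 kJ/mol.
OSPE = CFSE(oct) − CFSE(tet) = -94 − (-28) = -66 kJ/mol.

-66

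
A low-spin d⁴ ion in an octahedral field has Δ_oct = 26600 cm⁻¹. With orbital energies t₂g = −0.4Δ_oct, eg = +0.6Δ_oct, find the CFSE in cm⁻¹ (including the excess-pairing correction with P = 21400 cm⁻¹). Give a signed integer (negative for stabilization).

-21160

The d⁴ electrons fill as t₂g⁴ eg⁰.
The orbital stabilization is -1.6Δ_oct = -1.6 × 26600 = -42560 cm⁻¹.
Relative to high-spin t₂g³ eg¹ (0 paired), the low-spin configuration has 1 additional pair, contributing +1 × 21400 = +21400 cm⁻¹.
Net CFSE = -42560 + 21400 = -21160 cm⁻¹.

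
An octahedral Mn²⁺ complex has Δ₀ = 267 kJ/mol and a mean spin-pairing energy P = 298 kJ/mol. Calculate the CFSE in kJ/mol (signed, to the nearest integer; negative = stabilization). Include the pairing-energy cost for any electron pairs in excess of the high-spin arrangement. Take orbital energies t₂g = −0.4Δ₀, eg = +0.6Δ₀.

Mn sits in group 7; removing 2 electrons leaves Mn²⁺ with 7 − 2 = 5 d electrons.
With Δ₀ < P the complex is high-spin.
That gives t₂g³ eg².
Orbital CFSE = 0.0Δ₀ = 0.0 × 267 = 0 kJ/mol.
High-spin has no excess pairs, so no pairing correction applies.

0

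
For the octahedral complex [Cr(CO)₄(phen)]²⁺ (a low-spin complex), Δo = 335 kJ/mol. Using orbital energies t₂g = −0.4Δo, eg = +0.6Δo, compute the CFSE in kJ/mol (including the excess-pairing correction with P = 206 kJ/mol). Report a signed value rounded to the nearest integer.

-330

Ligand charges: 4×(+0) from CO and 1×(+0) from phen sum to +0; with overall charge +2, Cr is +2.
Cr sits in group 6; removing 2 electrons leaves Cr²⁺ with 6 − 2 = 4 d electrons.
Configuration: t₂g⁴ eg⁰.
Orbital CFSE = 4(-0.4) + 0(0.6) = -1.6Δo = -1.6 × 335 = -536 kJ/mol.
Pairing penalty: 1 pair vs 0 in the high-spin reference → 1 extra × P = 206 kJ/mol.
Combining: -536 + 206 = -330 kJ/mol.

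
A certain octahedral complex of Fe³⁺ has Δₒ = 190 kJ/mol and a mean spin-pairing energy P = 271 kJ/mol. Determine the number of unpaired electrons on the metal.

5

Group 8 minus oxidation state +3 gives a d⁵ configuration for Fe³⁺.
Δₒ < P, so pairing is avoided: the ground state is high-spin.
Filling d⁵ accordingly: t2g^3 e_g^2.
Unpaired electrons: 5.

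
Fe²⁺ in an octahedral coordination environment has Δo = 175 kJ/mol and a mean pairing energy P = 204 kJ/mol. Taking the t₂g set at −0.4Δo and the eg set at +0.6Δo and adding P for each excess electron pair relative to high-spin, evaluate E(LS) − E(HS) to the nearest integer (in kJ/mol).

Fe sits in group 8; removing 2 electrons leaves Fe²⁺ with 8 − 2 = 6 d electrons.
High-spin: t₂g⁴ eg², CFSE = -0.4Δo = -70 kJ/mol.
Low-spin t₂g⁶ eg⁰ gives -2.4Δo = -420 kJ/mol, but forming 2 extra pairs costs 2P = 408 kJ/mol, so E(LS) = -420 + 408 = -12 kJ/mol.
Thus E(LS) − E(HS) = 58 kJ/mol.

58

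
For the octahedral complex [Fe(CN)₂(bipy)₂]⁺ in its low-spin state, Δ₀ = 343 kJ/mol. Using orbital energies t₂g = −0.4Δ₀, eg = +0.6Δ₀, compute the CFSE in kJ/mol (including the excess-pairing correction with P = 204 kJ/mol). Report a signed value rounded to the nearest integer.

Ligand charges: 2×(-1) from CN⁻ and 2×(+0) from bipy sum to -2; with overall charge +1, Fe is +3.
Fe sits in group 8; removing 3 electrons leaves Fe³⁺ with 8 − 3 = 5 d electrons.
Configuration: t₂g⁵ eg⁰.
Orbital CFSE = 5(-0.4) + 0(0.6) = -2.0Δ₀ = -2.0 × 343 = -686 kJ/mol.
Relative to high-spin t₂g³ eg² (0 paired), the low-spin configuration has 2 additional pairs, contributing +2 × 204 = +408 kJ/mol.
Overall CFSE = -686 + 408 = -278 kJ/mol.

-278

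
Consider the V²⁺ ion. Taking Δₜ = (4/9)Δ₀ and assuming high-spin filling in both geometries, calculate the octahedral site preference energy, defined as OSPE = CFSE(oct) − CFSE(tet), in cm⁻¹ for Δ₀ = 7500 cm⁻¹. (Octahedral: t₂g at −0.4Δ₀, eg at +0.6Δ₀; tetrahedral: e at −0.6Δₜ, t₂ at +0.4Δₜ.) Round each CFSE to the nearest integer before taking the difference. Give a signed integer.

-6333

V²⁺: group 5, so d-count = 5 − 2 = 3.
In an octahedral site d³ (HS) is t2g^3 e_g^0, giving CFSE(oct) = -1.2Δ₀ = -9000 cm⁻¹.
In a tetrahedral site the filling is e^2 t2^1: CFSE(tet) = -0.8Δₜ = -0.8 × (4/9)(7500) = -2667 cm⁻¹.
OSPE = -9000 − (-2667) = -6333 cm⁻¹.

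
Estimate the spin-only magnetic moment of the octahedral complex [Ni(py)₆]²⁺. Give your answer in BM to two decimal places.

2.83 BM

py is neutral, so the +2 overall charge sits on Ni: oxidation state +2.
Ni²⁺: group 10, so d-count = 10 − 2 = 8.
Configuration: t2g^6 e_g^2 → 2 unpaired electrons.
μ(spin-only) = √[2(2+2)] = √8 ≈ 2.83 BM.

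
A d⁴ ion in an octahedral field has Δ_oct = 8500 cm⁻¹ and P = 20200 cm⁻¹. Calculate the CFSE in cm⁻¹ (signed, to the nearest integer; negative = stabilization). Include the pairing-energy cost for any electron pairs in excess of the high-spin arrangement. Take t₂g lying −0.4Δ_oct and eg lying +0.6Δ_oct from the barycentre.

-5100

Here Δ_oct < P (8500 < 20200), so the high-spin state is favoured.
Filling d⁴ accordingly: t₂g³ eg¹.
Orbital CFSE = -0.6Δ_oct = -0.6 × 8500 = -5100 cm⁻¹.
High-spin has no excess pairs, so no pairing correction applies.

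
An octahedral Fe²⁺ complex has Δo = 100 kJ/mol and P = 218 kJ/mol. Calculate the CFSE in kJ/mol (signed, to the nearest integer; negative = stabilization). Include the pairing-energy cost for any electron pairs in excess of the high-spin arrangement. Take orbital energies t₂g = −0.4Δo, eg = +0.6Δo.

-40

Fe²⁺: group 8, so d-count = 8 − 2 = 6.
Δo < P, so pairing is avoided: the ground state is high-spin.
Configuration: t₂g⁴ eg².
Orbital CFSE = -0.4Δo = -0.4 × 100 = -40 kJ/mol.
High-spin has no excess pairs, so no pairing correction applies.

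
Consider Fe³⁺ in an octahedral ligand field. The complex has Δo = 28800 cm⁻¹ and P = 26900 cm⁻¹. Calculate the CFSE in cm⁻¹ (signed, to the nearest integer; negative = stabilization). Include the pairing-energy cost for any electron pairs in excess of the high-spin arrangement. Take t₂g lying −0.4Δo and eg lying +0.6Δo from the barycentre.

-3800

Fe³⁺: group 8, so d-count = 8 − 3 = 5.
Δo > P, so pairing is preferred: the ground state is low-spin.
Filling d⁵ accordingly: t₂g⁵ eg⁰.
Orbital CFSE = -2.0Δo = -2.0 × 28800 = -57600 cm⁻¹.
Excess pairs vs high-spin: 2 − 0 = 2; pairing cost = +53800 cm⁻¹.
Net CFSE = -57600 + 53800 = -3800 cm⁻¹.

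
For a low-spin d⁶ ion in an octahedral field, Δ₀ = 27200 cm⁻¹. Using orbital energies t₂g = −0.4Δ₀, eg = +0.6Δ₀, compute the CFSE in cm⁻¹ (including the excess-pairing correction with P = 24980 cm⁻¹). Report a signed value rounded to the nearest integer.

-15320

Electron filling gives t₂g⁶ eg⁰.
Orbital CFSE = 6(-0.4) + 0(0.6) = -2.4Δ₀ = -2.4 × 27200 = -65280 cm⁻¹.
Pairing penalty: 3 pairs vs 1 in the high-spin reference → 2 extra × P = 49960 cm⁻¹.
Combining: -65280 + 49960 = -15320 cm⁻¹.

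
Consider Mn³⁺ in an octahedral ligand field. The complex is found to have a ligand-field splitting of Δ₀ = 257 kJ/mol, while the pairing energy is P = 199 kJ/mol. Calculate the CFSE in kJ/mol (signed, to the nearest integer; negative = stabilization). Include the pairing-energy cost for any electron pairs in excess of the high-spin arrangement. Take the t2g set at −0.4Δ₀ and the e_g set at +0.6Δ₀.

Mn³⁺: group 7, so d-count = 7 − 3 = 4.
Here Δ₀ > P (257 > 199), so the low-spin state is favoured.
That gives t2g^4 e_g^0.
Orbital CFSE = -1.6Δ₀ = -1.6 × 257 = -411 kJ/mol.
Excess pairs vs high-spin: 1 − 0 = 1; pairing cost = +199 kJ/mol.
Net CFSE = -411 + 199 = -212 kJ/mol.

-212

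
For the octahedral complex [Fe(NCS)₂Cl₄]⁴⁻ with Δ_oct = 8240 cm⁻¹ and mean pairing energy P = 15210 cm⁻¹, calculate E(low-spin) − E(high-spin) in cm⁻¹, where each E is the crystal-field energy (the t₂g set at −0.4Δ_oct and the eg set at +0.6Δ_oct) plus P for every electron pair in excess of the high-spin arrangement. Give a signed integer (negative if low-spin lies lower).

Ligand charges: 2×(-1) from NCS⁻ and 4×(-1) from Cl⁻ sum to -6; with overall charge -4, Fe is +2.
Fe²⁺: group 8, so d-count = 8 − 2 = 6.
High-spin: t₂g⁴ eg², CFSE = -0.4Δ_oct = -3296 cm⁻¹.
Low-spin: t₂g⁶ eg⁰, orbital CFSE = -2.4Δ_oct = -19776 cm⁻¹; plus 2 excess pairs × P = +30420 cm⁻¹; total 10644 cm⁻¹.
E(LS) − E(HS) = 10644 − (-3296) = 13940 cm⁻¹.

13940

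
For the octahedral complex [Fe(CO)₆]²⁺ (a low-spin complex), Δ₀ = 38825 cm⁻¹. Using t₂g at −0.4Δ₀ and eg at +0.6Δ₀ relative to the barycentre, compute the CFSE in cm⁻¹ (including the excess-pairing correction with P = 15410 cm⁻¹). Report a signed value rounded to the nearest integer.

-62360

CO is neutral, so the +2 overall charge sits on Fe: oxidation state +2.
Group 8 minus oxidation state +2 gives a d⁶ configuration for Fe²⁺.
Electron filling gives t₂g⁶ eg⁰.
The orbital stabilization is -2.4Δ₀ = -2.4 × 38825 = -93180 cm⁻¹.
Pairing penalty: 3 pairs vs 1 in the high-spin reference → 2 extra × P = 30820 cm⁻¹.
Overall CFSE = -93180 + 30820 = -62360 cm⁻¹.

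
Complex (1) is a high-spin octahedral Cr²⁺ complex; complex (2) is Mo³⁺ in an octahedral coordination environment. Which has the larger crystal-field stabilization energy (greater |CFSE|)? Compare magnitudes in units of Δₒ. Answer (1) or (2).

(2)

(1): Cr sits in group 6; removing 2 electrons leaves Cr²⁺ with 6 − 2 = 4 d electrons; t₂g³ eg¹, CFSE = -0.6Δₒ.
(2): Mo sits in group 6; removing 3 electrons leaves Mo³⁺ with 6 − 3 = 3 d electrons; t2g^3 e_g^0, CFSE = -1.2Δₒ.
So (2) has the larger |CFSE|.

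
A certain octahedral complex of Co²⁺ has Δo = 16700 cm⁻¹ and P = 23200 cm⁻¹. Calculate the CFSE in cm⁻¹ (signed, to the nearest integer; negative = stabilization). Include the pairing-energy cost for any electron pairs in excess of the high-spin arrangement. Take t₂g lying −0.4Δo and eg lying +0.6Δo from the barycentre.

Co sits in group 9; removing 2 electrons leaves Co²⁺ with 9 − 2 = 7 d electrons.
With Δo < P the complex is high-spin.
Configuration: t₂g⁵ eg².
Orbital CFSE = -0.8Δo = -0.8 × 16700 = -13360 cm⁻¹.
High-spin has no excess pairs, so no pairing correction applies.

-13360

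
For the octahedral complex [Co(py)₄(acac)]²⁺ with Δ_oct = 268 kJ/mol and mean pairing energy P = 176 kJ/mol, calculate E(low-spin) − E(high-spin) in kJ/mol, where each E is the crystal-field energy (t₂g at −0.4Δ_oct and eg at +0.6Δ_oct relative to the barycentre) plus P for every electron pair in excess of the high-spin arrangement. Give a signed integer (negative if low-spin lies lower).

Ligand charges: 4×(+0) from py and 1×(-1) from acac⁻ sum to -1; with overall charge +2, Co is +3.
Co is in group 9, so Co³⁺ is d⁶ (9 − 3 = 6).
High-spin: t₂g⁴ eg², CFSE = -0.4Δ_oct = -107 kJ/mol.
Low-spin t₂g⁶ eg⁰ gives -2.4Δ_oct = -643 kJ/mol, but forming 2 extra pairs costs 2P = 352 kJ/mol, so E(LS) = -643 + 352 = -291 kJ/mol.
Thus E(LS) − E(HS) = -184 kJ/mol.

-184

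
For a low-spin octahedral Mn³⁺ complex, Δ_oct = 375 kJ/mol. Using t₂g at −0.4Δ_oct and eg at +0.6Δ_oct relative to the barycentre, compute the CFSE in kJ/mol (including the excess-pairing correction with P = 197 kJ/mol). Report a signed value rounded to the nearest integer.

-403

Mn is in group 7, so Mn³⁺ is d⁴ (7 − 3 = 4).
Electron filling gives t₂g⁴ eg⁰.
CFSE(orbital) = 4×(-0.4Δ_oct) + 0×(0.6Δ_oct) = -1.6Δ_oct; with Δ_oct = 375 kJ/mol that is -600 kJ/mol.
Pairing penalty: 1 pair vs 0 in the high-spin reference → 1 extra × P = 197 kJ/mol.
Combining: -600 + 197 = -403 kJ/mol.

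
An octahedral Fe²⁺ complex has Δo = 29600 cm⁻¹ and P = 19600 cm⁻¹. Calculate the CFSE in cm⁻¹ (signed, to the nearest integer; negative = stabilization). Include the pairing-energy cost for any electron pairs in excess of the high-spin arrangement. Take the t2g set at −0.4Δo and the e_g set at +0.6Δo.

-31840

Fe is in group 8, so Fe²⁺ is d⁶ (8 − 2 = 6).
Here Δo > P (29600 > 19600), so the low-spin state is favoured.
Filling d⁶ accordingly: t2g^6 e_g^0.
Orbital CFSE = -2.4Δo = -2.4 × 29600 = -71040 cm⁻¹.
Excess pairs vs high-spin: 3 − 1 = 2; pairing cost = +39200 cm⁻¹.
Net CFSE = -71040 + 39200 = -31840 cm⁻¹.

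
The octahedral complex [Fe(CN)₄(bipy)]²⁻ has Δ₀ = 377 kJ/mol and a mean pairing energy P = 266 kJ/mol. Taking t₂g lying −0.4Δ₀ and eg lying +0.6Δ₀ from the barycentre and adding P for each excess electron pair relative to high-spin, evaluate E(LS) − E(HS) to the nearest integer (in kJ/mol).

-222

Ligand charges: 4×(-1) from CN⁻ and 1×(+0) from bipy sum to -4; with overall charge -2, Fe is +2.
Fe is in group 8, so Fe²⁺ is d⁶ (8 − 2 = 6).
High-spin: t₂g⁴ eg², CFSE = -0.4Δ₀ = -151 kJ/mol.
Low-spin t₂g⁶ eg⁰ gives -2.4Δ₀ = -905 kJ/mol, but forming 2 extra pairs costs 2P = 532 kJ/mol, so E(LS) = -905 + 532 = -373 kJ/mol.
The difference is -373 − (-151) = -222 kJ/mol, so low-spin lies lower.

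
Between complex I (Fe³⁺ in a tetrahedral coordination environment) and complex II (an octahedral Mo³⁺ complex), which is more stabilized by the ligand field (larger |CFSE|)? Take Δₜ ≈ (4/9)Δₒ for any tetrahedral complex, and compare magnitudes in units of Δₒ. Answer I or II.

II

I: Fe is in group 8, so Fe³⁺ is d⁵ (8 − 3 = 5); Tetrahedral fields are weak (Δₜ ≈ 4/9 Δₒ), so electrons fill high-spin; e² t₂³, CFSE = 0.0Δₜ ≈ 0.00Δₒ.
II: Mo sits in group 6; removing 3 electrons leaves Mo³⁺ with 6 − 3 = 3 d electrons; t₂g³ eg⁰, CFSE = -1.2Δₒ.
So II has the larger |CFSE|.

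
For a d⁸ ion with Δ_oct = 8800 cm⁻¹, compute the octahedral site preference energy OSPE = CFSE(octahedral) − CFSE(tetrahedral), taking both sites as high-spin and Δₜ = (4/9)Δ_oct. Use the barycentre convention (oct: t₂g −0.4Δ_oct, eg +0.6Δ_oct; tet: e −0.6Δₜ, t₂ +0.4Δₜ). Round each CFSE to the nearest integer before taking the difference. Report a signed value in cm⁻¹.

Octahedral (high-spin): t2g^6 e_g^2, CFSE = 6(−0.4) + 2(+0.6) = -1.2Δ_oct = -1.2 × 8800 = -10560 cm⁻¹.
Tetrahedral e^4 t2^4 gives -0.8Δₜ = -0.8 × (4/9) × 8800 = -3129 cm⁻¹.
OSPE = -10560 − (-3129) = -7431 cm⁻¹.

-7431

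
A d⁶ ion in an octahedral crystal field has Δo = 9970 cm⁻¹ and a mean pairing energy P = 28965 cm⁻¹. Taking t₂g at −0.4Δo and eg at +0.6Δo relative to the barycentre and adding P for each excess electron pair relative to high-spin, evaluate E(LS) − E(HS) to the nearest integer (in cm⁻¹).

37990

High-spin d⁶ fills as t₂g⁴ eg² with CFSE 4(−0.4) + 2(+0.6) = -0.4Δo = -3988 cm⁻¹.
Low-spin t₂g⁶ eg⁰ gives -2.4Δo = -23928 cm⁻¹, but forming 2 extra pairs costs 2P = 57930 cm⁻¹, so E(LS) = -23928 + 57930 = 34002 cm⁻¹.
E(LS) − E(HS) = 34002 − (-3988) = 37990 cm⁻¹.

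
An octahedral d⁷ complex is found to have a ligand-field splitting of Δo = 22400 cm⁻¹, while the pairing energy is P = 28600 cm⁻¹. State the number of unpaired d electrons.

3

Here Δo < P (22400 < 28600), so the high-spin state is favoured.
Filling d⁷ accordingly: t2g^5 e_g^2.
Unpaired electrons: 3.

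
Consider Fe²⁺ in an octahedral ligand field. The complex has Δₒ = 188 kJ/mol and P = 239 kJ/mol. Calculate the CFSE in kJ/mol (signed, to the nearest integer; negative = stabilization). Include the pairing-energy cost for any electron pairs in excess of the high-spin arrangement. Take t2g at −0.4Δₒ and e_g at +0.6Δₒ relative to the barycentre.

-75

Fe is in group 8, so Fe²⁺ is d⁶ (8 − 2 = 6).
With Δₒ < P the complex is high-spin.
Filling d⁶ accordingly: t2g^4 e_g^2.
Orbital CFSE = -0.4Δₒ = -0.4 × 188 = -75 kJ/mol.
High-spin has no excess pairs, so no pairing correction applies.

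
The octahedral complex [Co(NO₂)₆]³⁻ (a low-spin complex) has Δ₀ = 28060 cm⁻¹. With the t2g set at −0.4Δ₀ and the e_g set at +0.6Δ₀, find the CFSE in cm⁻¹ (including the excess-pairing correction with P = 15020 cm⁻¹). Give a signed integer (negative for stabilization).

-37304

Each NO₂⁻ contributes -1; 6 × (-1) = -6. With overall charge -3, Co is in the +3 oxidation state.
Co is in group 9, so Co³⁺ is d⁶ (9 − 3 = 6).
Configuration: t2g^6 e_g^0.
The orbital stabilization is -2.4Δ₀ = -2.4 × 28060 = -67344 cm⁻¹.
Relative to high-spin t2g^4 e_g^2 (1 paired), the low-spin configuration has 2 additional pairs, contributing +2 × 15020 = +30040 cm⁻¹.
Overall CFSE = -67344 + 30040 = -37304 cm⁻¹.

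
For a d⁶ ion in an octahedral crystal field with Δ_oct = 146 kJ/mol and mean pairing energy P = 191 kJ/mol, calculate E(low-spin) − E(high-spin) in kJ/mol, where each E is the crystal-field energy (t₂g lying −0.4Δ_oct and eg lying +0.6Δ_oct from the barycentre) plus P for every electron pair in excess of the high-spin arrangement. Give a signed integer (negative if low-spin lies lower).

In the high-spin limit (t₂g⁴ eg²) the orbital term is -0.4Δ_oct = -58 kJ/mol, with no excess pairing.
For low-spin the configuration is t₂g⁶ eg⁰: orbital energy -2.4 × 146 = -350 kJ/mol, and 2 additional pairs relative to high-spin add 382 kJ/mol, giving 32 kJ/mol.
E(LS) − E(HS) = 32 − (-58) = 90 kJ/mol.

90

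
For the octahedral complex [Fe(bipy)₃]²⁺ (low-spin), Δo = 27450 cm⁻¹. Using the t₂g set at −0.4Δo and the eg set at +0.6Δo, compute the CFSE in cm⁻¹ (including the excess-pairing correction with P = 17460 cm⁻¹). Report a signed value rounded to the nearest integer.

bipy is neutral, so the +2 overall charge sits on Fe: oxidation state +2.
Fe²⁺: group 8, so d-count = 8 − 2 = 6.
Electron filling gives t₂g⁶ eg⁰.
Orbital CFSE = 6(-0.4) + 0(0.6) = -2.4Δo = -2.4 × 27450 = -65880 cm⁻¹.
High-spin d⁶ would be t₂g⁴ eg² with 1 pair; low-spin has 3, so 2 excess pairs cost +2P = +34920 cm⁻¹.
Combining: -65880 + 34920 = -30960 cm⁻¹.

-30960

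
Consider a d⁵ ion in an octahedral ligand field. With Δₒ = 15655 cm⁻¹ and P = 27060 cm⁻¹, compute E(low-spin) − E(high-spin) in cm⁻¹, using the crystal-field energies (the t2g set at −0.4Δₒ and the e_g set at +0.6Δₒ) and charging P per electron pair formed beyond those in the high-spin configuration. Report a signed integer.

High-spin d⁵ fills as t2g^3 e_g^2 with CFSE 3(−0.4) + 2(+0.6) = 0.0Δₒ = 0 cm⁻¹.
Low-spin t2g^5 e_g^0 gives -2.0Δₒ = -31310 cm⁻¹, but forming 2 extra pairs costs 2P = 54120 cm⁻¹, so E(LS) = -31310 + 54120 = 22810 cm⁻¹.
E(LS) − E(HS) = 22810 − (0) = 22810 cm⁻¹.

22810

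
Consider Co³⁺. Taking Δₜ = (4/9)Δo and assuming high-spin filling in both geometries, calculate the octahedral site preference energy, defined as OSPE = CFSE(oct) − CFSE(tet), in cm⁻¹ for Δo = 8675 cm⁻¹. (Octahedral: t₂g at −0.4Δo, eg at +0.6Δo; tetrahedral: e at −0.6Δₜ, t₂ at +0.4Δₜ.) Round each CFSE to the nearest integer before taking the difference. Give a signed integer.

-1157

Co sits in group 9; removing 3 electrons leaves Co³⁺ with 9 − 3 = 6 d electrons.
Octahedral high-spin t₂g⁴ eg²: CFSE = -0.4 × 8675 = -3470 cm⁻¹.
Tetrahedral e³ t₂³ gives -0.6Δₜ = -0.6 × (4/9) × 8675 = -2313 cm⁻¹.
OSPE = CFSE(oct) − CFSE(tet) = -3470 − (-2313) = -1157 cm⁻¹.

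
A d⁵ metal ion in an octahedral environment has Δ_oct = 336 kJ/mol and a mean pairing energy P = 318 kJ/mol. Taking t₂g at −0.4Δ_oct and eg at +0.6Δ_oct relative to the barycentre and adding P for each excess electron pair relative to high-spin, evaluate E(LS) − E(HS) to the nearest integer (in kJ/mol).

High-spin: t₂g³ eg², CFSE = 0.0Δ_oct = 0 kJ/mol.
For low-spin the configuration is t₂g⁵ eg⁰: orbital energy -2.0 × 336 = -672 kJ/mol, and 2 additional pairs relative to high-spin add 636 kJ/mol, giving -36 kJ/mol.
Thus E(LS) − E(HS) = -36 kJ/mol.

-36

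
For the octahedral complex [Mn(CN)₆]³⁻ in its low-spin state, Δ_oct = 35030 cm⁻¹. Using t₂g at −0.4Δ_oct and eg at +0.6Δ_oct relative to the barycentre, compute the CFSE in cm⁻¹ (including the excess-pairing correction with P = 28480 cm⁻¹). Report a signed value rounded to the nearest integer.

Each CN⁻ contributes -1; 6 × (-1) = -6. With overall charge -3, Mn is in the +3 oxidation state.
Group 7 minus oxidation state +3 gives a d⁴ configuration for Mn³⁺.
The d⁴ electrons fill as t₂g⁴ eg⁰.
Orbital CFSE = 4(-0.4) + 0(0.6) = -1.6Δ_oct = -1.6 × 35030 = -56048 cm⁻¹.
Pairing penalty: 1 pair vs 0 in the high-spin reference → 1 extra × P = 28480 cm⁻¹.
Net CFSE = -56048 + 28480 = -27568 cm⁻¹.

-27568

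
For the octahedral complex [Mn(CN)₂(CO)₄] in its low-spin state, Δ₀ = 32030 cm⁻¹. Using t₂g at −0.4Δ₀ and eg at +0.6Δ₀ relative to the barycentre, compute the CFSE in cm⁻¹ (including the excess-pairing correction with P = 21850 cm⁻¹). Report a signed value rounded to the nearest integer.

Ligand charges: 2×(-1) from CN⁻ and 4×(+0) from CO sum to -2; with overall charge +0, Mn is +2.
Mn sits in group 7; removing 2 electrons leaves Mn²⁺ with 7 − 2 = 5 d electrons.
The d⁵ electrons fill as t₂g⁵ eg⁰.
The orbital stabilization is -2.0Δ₀ = -2.0 × 32030 = -64060 cm⁻¹.
Relative to high-spin t₂g³ eg² (0 paired), the low-spin configuration has 2 additional pairs, contributing +2 × 21850 = +43700 cm⁻¹.
Combining: -64060 + 43700 = -20360 cm⁻¹.

-20360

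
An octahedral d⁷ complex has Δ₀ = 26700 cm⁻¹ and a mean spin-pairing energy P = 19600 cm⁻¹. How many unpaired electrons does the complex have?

With Δ₀ > P the complex is low-spin.
Configuration: t2g^6 e_g^1.
Unpaired electrons: 1.

1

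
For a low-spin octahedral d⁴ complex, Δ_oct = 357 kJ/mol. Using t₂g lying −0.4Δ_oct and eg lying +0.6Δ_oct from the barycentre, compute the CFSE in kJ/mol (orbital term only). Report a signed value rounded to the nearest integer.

Configuration: t₂g⁴ eg⁰.
CFSE(orbital) = 4×(-0.4Δ_oct) + 0×(0.6Δ_oct) = -1.6Δ_oct; with Δ_oct = 357 kJ/mol that is -571 kJ/mol.

-571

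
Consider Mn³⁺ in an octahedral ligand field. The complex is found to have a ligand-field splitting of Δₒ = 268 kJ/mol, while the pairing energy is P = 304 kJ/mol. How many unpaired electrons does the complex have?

Group 7 minus oxidation state +3 gives a d⁴ configuration for Mn³⁺.
Here Δₒ < P (268 < 304), so the high-spin state is favoured.
Filling d⁴ accordingly: t₂g³ eg¹.
Unpaired electrons: 4.

4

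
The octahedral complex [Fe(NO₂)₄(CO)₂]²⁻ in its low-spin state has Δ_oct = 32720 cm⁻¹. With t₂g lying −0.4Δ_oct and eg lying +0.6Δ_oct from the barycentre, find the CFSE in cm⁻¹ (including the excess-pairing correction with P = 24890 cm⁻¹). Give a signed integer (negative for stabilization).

Ligand charges: 4×(-1) from NO₂⁻ and 2×(+0) from CO sum to -4; with overall charge -2, Fe is +2.
Fe is in group 8, so Fe²⁺ is d⁶ (8 − 2 = 6).
Electron filling gives t₂g⁶ eg⁰.
The orbital stabilization is -2.4Δ_oct = -2.4 × 32720 = -78528 cm⁻¹.
High-spin d⁶ would be t₂g⁴ eg² with 1 pair; low-spin has 3, so 2 excess pairs cost +2P = +49780 cm⁻¹.
Combining: -78528 + 49780 = -28748 cm⁻¹.

-28748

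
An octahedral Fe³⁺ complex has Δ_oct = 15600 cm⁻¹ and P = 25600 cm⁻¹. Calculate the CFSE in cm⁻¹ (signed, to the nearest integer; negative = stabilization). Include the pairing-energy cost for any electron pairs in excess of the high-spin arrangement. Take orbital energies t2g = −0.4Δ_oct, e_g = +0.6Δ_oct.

0

Group 8 minus oxidation state +3 gives a d⁵ configuration for Fe³⁺.
With Δ_oct < P the complex is high-spin.
That gives t2g^3 e_g^2.
Orbital CFSE = 0.0Δ_oct = 0.0 × 15600 = 0 cm⁻¹.
High-spin has no excess pairs, so no pairing correction applies.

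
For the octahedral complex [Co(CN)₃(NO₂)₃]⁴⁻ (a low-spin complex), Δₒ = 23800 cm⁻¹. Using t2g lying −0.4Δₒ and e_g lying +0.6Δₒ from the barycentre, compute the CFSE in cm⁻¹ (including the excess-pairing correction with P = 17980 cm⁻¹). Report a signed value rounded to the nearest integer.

Ligand charges: 3×(-1) from CN⁻ and 3×(-1) from NO₂⁻ sum to -6; with overall charge -4, Co is +2.
Co²⁺: group 9, so d-count = 9 − 2 = 7.
The d⁷ electrons fill as t2g^6 e_g^1.
The orbital stabilization is -1.8Δₒ = -1.8 × 23800 = -42840 cm⁻¹.
Relative to high-spin t2g^5 e_g^2 (2 paired), the low-spin configuration has 1 additional pair, contributing +1 × 17980 = +17980 cm⁻¹.
Net CFSE = -42840 + 17980 = -24860 cm⁻¹.

-24860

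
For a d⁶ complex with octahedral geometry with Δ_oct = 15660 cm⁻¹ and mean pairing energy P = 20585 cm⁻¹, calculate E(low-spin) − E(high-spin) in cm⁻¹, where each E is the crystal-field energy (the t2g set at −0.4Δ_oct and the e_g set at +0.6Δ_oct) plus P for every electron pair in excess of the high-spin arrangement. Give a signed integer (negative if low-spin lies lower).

9850

High-spin: t2g^4 e_g^2, CFSE = -0.4Δ_oct = -6264 cm⁻¹.
For low-spin the configuration is t2g^6 e_g^0: orbital energy -2.4 × 15660 = -37584 cm⁻¹, and 2 additional pairs relative to high-spin add 41170 cm⁻¹, giving 3586 cm⁻¹.
E(LS) − E(HS) = 3586 − (-6264) = 9850 cm⁻¹.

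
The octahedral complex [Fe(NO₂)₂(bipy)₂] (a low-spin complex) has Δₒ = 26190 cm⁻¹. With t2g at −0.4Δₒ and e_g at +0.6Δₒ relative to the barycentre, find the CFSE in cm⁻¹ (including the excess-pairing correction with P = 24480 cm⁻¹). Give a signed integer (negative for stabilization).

Ligand charges: 2×(-1) from NO₂⁻ and 2×(+0) from bipy sum to -2; with overall charge +0, Fe is +2.
Group 8 minus oxidation state +2 gives a d⁶ configuration for Fe²⁺.
The d⁶ electrons fill as t2g^6 e_g^0.
CFSE(orbital) = 6×(-0.4Δₒ) + 0×(0.6Δₒ) = -2.4Δₒ; with Δₒ = 26190 cm⁻¹ that is -62856 cm⁻¹.
Relative to high-spin t2g^4 e_g^2 (1 paired), the low-spin configuration has 2 additional pairs, contributing +2 × 24480 = +48960 cm⁻¹.
Net CFSE = -62856 + 48960 = -13896 cm⁻¹.

-13896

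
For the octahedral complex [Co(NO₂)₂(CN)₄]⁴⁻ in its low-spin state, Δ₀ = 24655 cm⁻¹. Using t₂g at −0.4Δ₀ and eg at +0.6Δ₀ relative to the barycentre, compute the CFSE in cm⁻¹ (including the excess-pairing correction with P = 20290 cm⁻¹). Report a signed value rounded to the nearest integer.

-24089

Ligand charges: 2×(-1) from NO₂⁻ and 4×(-1) from CN⁻ sum to -6; with overall charge -4, Co is +2.
Group 9 minus oxidation state +2 gives a d⁷ configuration for Co²⁺.
Configuration: t₂g⁶ eg¹.
The orbital stabilization is -1.8Δ₀ = -1.8 × 24655 = -44379 cm⁻¹.
Relative to high-spin t₂g⁵ eg² (2 paired), the low-spin configuration has 1 additional pair, contributing +1 × 20290 = +20290 cm⁻¹.
Net CFSE = -44379 + 20290 = -24089 cm⁻¹.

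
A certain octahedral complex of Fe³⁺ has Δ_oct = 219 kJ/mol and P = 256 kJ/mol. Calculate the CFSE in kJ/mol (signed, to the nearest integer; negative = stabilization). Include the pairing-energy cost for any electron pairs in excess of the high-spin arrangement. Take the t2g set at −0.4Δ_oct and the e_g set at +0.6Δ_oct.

0

Fe³⁺: group 8, so d-count = 8 − 3 = 5.
Here Δ_oct < P (219 < 256), so the high-spin state is favoured.
Filling d⁵ accordingly: t2g^3 e_g^2.
Orbital CFSE = 0.0Δ_oct = 0.0 × 219 = 0 kJ/mol.
High-spin has no excess pairs, so no pairing correction applies.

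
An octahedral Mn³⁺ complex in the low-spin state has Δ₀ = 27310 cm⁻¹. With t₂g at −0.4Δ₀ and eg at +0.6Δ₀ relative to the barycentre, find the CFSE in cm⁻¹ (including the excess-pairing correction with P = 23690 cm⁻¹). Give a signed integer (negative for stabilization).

-20006

Mn³⁺: group 7, so d-count = 7 − 3 = 4.
The d⁴ electrons fill as t₂g⁴ eg⁰.
The orbital stabilization is -1.6Δ₀ = -1.6 × 27310 = -43696 cm⁻¹.
Relative to high-spin t₂g³ eg¹ (0 paired), the low-spin configuration has 1 additional pair, contributing +1 × 23690 = +23690 cm⁻¹.
Net CFSE = -43696 + 23690 = -20006 cm⁻¹.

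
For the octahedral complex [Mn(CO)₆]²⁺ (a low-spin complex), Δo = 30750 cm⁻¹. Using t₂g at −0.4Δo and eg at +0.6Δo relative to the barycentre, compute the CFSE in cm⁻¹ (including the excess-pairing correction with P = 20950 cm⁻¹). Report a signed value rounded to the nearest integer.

-19600

CO is neutral, so the +2 overall charge sits on Mn: oxidation state +2.
Group 7 minus oxidation state +2 gives a d⁵ configuration for Mn²⁺.
Configuration: t₂g⁵ eg⁰.
CFSE(orbital) = 5×(-0.4Δo) + 0×(0.6Δo) = -2.0Δo; with Δo = 30750 cm⁻¹ that is -61500 cm⁻¹.
Relative to high-spin t₂g³ eg² (0 paired), the low-spin configuration has 2 additional pairs, contributing +2 × 20950 = +41900 cm⁻¹.
Net CFSE = -61500 + 41900 = -19600 cm⁻¹.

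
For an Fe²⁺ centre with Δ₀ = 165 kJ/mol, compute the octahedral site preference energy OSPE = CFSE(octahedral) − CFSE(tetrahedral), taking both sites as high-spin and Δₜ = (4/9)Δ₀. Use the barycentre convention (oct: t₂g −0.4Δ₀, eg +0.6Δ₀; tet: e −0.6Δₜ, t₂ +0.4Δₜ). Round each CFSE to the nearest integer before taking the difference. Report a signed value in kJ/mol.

Fe²⁺: group 8, so d-count = 8 − 2 = 6.
Octahedral (high-spin): t₂g⁴ eg², CFSE = 4(−0.4) + 2(+0.6) = -0.4Δ₀ = -0.4 × 165 = -66 kJ/mol.
Tetrahedral: e³ t₂³, CFSE = 3(−0.6) + 3(+0.4) = -0.6Δₜ = -0.6 × (4/9) × 165 = -44 kJ/mol.
Subtracting, OSPE = -66 − (-44) = -22 kJ/mol.

-22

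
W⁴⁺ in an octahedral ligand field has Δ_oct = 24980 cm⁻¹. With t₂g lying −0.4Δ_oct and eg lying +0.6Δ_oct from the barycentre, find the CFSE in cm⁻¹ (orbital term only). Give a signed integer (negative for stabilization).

-19984

W is in group 6, so W⁴⁺ is d² (6 − 4 = 2).
The d² electrons fill as t₂g² eg⁰.
CFSE(orbital) = 2×(-0.4Δ_oct) + 0×(0.6Δ_oct) = -0.8Δ_oct; with Δ_oct = 24980 cm⁻¹ that is -19984 cm⁻¹.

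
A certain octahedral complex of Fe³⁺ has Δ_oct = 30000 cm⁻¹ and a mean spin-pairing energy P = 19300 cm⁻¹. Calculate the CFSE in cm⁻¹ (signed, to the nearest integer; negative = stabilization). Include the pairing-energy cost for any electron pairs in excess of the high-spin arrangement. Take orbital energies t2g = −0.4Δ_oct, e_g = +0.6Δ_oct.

-21400

Fe³⁺: group 8, so d-count = 8 − 3 = 5.
Δ_oct > P, so pairing is preferred: the ground state is low-spin.
Filling d⁵ accordingly: t2g^5 e_g^0.
Orbital CFSE = -2.0Δ_oct = -2.0 × 30000 = -60000 cm⁻¹.
Excess pairs vs high-spin: 2 − 0 = 2; pairing cost = +38600 cm⁻¹.
Net CFSE = -60000 + 38600 = -21400 cm⁻¹.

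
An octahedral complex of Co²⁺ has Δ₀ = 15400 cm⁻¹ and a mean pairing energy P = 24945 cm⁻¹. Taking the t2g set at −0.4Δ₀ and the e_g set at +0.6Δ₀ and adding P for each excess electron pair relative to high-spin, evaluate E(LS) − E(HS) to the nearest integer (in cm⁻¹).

9545

Co²⁺: group 9, so d-count = 9 − 2 = 7.
High-spin d⁷ fills as t2g^5 e_g^2 with CFSE 5(−0.4) + 2(+0.6) = -0.8Δ₀ = -12320 cm⁻¹.
Low-spin t2g^6 e_g^1 gives -1.8Δ₀ = -27720 cm⁻¹, but forming 1 extra pair costs 1P = 24945 cm⁻¹, so E(LS) = -27720 + 24945 = -2775 cm⁻¹.
E(LS) − E(HS) = -2775 − (-12320) = 9545 cm⁻¹.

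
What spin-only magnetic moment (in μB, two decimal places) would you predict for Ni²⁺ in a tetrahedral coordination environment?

2.83 μB

Group 10 minus oxidation state +2 gives a d⁸ configuration for Ni²⁺.
Tetrahedral fields are weak (Δₜ ≈ 4/9 Δₒ), so electrons fill high-spin.
Configuration: e⁴ t₂⁴ → 2 unpaired electrons.
μ(spin-only) = √[2(2+2)] = √8 ≈ 2.83 μB.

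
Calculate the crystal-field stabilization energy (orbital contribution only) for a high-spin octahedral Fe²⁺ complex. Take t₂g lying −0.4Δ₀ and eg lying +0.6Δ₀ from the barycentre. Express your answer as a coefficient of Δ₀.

-0.4 Δ₀

Fe²⁺: group 8, so d-count = 8 − 2 = 6.
Configuration: t₂g⁴ eg².
CFSE = 4(-0.4Δ₀) + 2(0.6Δ₀) = -1.6Δ₀ + 1.2Δ₀ = -0.4Δ₀.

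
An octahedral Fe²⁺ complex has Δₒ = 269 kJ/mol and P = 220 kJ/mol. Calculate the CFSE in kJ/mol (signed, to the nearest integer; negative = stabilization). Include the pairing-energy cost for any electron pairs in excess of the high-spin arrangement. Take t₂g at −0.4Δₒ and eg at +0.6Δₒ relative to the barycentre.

-206

Fe sits in group 8; removing 2 electrons leaves Fe²⁺ with 8 − 2 = 6 d electrons.
With Δₒ > P the complex is low-spin.
Configuration: t₂g⁶ eg⁰.
Orbital CFSE = -2.4Δₒ = -2.4 × 269 = -646 kJ/mol.
Excess pairs vs high-spin: 3 − 1 = 2; pairing cost = +440 kJ/mol.
Net CFSE = -646 + 440 = -206 kJ/mol.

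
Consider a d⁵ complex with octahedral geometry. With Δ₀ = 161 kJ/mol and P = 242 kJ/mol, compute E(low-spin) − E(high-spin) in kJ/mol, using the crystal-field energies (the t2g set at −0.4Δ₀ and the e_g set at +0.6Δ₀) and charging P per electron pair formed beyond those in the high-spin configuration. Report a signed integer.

162

High-spin d⁵ fills as t2g^3 e_g^2 with CFSE 3(−0.4) + 2(+0.6) = 0.0Δ₀ = 0 kJ/mol.
Low-spin: t2g^5 e_g^0, orbital CFSE = -2.0Δ₀ = -322 kJ/mol; plus 2 excess pairs × P = +484 kJ/mol; total 162 kJ/mol.
The difference is 162 − (0) = 162 kJ/mol, so high-spin lies lower.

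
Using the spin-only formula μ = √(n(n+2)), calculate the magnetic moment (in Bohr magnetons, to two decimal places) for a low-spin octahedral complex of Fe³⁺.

Fe³⁺: group 8, so d-count = 8 − 3 = 5.
Configuration: t₂g⁵ eg⁰ → 1 unpaired electron.
μ(spin-only) = √[1(1+2)] = √3 ≈ 1.73 Bohr magnetons.

1.73 Bohr magnetons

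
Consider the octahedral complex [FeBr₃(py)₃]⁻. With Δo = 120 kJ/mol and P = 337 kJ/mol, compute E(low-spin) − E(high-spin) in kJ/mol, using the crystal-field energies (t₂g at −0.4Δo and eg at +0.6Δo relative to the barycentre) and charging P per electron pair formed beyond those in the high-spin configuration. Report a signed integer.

Ligand charges: 3×(-1) from Br⁻ and 3×(+0) from py sum to -3; with overall charge -1, Fe is +2.
Fe sits in group 8; removing 2 electrons leaves Fe²⁺ with 8 − 2 = 6 d electrons.
High-spin: t₂g⁴ eg², CFSE = -0.4Δo = -48 kJ/mol.
For low-spin the configuration is t₂g⁶ eg⁰: orbital energy -2.4 × 120 = -288 kJ/mol, and 2 additional pairs relative to high-spin add 674 kJ/mol, giving 386 kJ/mol.
E(LS) − E(HS) = 386 − (-48) = 434 kJ/mol.

434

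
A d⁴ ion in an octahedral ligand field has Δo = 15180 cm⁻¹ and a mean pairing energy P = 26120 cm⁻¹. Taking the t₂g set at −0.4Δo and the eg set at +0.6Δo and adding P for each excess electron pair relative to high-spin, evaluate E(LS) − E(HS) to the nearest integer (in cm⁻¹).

10940

High-spin: t₂g³ eg¹, CFSE = -0.6Δo = -9108 cm⁻¹.
Low-spin t₂g⁴ eg⁰ gives -1.6Δo = -24288 cm⁻¹, but forming 1 extra pair costs 1P = 26120 cm⁻¹, so E(LS) = -24288 + 26120 = 1832 cm⁻¹.
The difference is 1832 − (-9108) = 10940 cm⁻¹, so high-spin lies lower.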